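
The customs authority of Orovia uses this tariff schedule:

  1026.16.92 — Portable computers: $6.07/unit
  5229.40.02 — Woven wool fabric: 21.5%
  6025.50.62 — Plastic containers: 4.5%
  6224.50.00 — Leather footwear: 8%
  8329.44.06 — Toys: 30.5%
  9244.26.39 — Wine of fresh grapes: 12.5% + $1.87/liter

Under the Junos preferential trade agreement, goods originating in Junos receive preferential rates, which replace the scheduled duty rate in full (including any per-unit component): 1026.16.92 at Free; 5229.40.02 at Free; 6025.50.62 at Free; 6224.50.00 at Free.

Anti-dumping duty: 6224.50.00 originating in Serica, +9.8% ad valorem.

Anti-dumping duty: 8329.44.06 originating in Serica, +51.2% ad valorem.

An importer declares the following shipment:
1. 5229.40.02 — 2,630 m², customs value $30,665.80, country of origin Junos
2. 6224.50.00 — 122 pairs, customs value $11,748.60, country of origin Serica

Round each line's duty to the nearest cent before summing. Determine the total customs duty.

Line 1 (5229.40.02, Junos, 2,630 m², $30,665.80):
Base rate for 5229.40.02 is 21.5%.
Origin Junos qualifies under the Orovia–Junos agreement and 5229.40.02 is covered: preferential rate Free applies instead.
Duty = $30,665.80 × 0% = $0.00.
Line 2 (6224.50.00, Serica, 122 pairs, $11,748.60):
Base rate for 6224.50.00 is 8%.
6224.50.00 has an FTA preferential rate, but origin Serica is not Junos; base rate stands.
Additional duty on 6224.50.00 from Serica: +9.8%. Applied ad valorem rate: 8% + 9.8% = 17.8%.
Duty = $11,748.60 × 17.8% = $2,091.25.
Total = $0.00 + $2,091.25 = $2,091.25.

$2,091.25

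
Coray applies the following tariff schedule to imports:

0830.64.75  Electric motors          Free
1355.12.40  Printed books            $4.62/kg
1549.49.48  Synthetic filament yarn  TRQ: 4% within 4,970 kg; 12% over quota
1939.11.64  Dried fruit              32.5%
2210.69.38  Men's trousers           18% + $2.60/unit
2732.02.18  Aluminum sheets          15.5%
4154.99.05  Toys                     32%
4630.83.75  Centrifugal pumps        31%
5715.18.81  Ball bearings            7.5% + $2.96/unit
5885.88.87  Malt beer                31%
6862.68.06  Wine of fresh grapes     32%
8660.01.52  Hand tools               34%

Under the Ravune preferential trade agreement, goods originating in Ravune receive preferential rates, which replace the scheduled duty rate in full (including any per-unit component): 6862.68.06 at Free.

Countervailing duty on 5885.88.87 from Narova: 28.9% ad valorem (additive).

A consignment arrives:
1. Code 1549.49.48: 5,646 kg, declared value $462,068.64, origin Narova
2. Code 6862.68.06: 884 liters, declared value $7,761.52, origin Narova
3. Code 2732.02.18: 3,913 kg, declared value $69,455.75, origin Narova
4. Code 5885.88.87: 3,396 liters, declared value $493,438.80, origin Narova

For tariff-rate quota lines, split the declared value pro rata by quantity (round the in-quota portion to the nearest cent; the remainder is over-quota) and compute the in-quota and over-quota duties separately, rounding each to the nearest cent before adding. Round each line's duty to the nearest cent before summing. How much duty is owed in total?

$331,727.82

Line 1 (1549.49.48, Narova, 5,646 kg, $462,068.64):
Code 1549.49.48 is under a tariff-rate quota (threshold 4,970 kg). In-quota: 4,970 kg at 4%; over-quota: 676 kg at 12%.
Pro-rata value split: in-quota = $462,068.64 × 4,970/5,646 = $406,744.80; over-quota = $462,068.64 − $406,744.80 = $55,323.84.
In-quota duty = $406,744.80 × 4% = $16,269.79. Over-quota duty = $55,323.84 × 12% = $6,638.86.
Line duty = $16,269.79 + $6,638.86 = $22,908.65.
Line 2 (6862.68.06, Narova, 884 liters, $7,761.52):
Base rate for 6862.68.06 is 32%.
6862.68.06 has an FTA preferential rate, but origin Narova is not Ravune; base rate stands.
Duty = $7,761.52 × 32% = $2,483.69.
Line 3 (2732.02.18, Narova, 3,913 kg, $69,455.75):
Base rate for 2732.02.18 is 15.5%.
Duty = $69,455.75 × 15.5% = $10,765.64.
Line 4 (5885.88.87, Narova, 3,396 liters, $493,438.80):
Base rate for 5885.88.87 is 31%.
Additional duty on 5885.88.87 from Narova: +28.9%. Applied ad valorem rate: 31% + 28.9% = 59.9%.
Duty = $493,438.80 × 59.9% = $295,569.84.
Total = $22,908.65 + $2,483.69 + $10,765.64 + $295,569.84 = $331,727.82.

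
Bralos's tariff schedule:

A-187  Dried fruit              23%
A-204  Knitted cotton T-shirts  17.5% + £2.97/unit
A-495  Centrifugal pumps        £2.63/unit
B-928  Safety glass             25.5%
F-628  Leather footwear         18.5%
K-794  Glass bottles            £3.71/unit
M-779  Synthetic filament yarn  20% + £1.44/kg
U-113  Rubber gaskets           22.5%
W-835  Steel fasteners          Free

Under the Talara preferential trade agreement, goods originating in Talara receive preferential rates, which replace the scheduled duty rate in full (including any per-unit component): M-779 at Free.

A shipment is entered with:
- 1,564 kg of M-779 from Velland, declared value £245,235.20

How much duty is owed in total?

£51,299.20

Line 1 (M-779, Velland, 1,564 kg, £245,235.20):
Base rate for M-779 is 20% + £1.44/kg.
M-779 has an FTA preferential rate, but origin Velland is not Talara; base rate stands.
Duty = £245,235.20 × 20% + 1,564 × £1.44 = £51,299.20.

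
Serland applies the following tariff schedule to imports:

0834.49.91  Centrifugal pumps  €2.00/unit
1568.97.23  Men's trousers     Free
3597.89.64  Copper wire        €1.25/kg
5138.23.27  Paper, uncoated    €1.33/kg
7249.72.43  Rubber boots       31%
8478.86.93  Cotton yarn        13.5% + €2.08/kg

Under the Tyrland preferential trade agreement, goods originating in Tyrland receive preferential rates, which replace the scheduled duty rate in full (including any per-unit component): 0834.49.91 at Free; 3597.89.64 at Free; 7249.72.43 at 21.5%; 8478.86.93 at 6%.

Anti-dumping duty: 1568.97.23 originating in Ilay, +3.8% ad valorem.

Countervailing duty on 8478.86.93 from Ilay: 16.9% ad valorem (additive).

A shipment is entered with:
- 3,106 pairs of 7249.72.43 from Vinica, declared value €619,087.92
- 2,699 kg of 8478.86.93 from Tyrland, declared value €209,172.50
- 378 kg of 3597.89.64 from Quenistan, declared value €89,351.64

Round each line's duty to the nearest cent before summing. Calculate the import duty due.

Line 1 (7249.72.43, Vinica, 3,106 pairs, €619,087.92):
Base rate for 7249.72.43 is 31%.
7249.72.43 has an FTA preferential rate, but origin Vinica is not Tyrland; base rate stands.
Duty = €619,087.92 × 31% = €191,917.26.
Line 2 (8478.86.93, Tyrland, 2,699 kg, €209,172.50):
Base rate for 8478.86.93 is 13.5% + €2.08/kg.
Origin Tyrland qualifies under the Serland–Tyrland agreement and 8478.86.93 is covered: preferential rate 6% applies instead.
The additional-duty order on 8478.86.93 targets Ilay, not Tyrland; it does not apply.
Duty = €209,172.50 × 6% = €12,550.35.
Line 3 (3597.89.64, Quenistan, 378 kg, €89,351.64):
Base rate for 3597.89.64 is €1.25/kg.
3597.89.64 has an FTA preferential rate, but origin Quenistan is not Tyrland; base rate stands.
Duty = 378 × €1.25 = €472.50.
Total = €191,917.26 + €12,550.35 + €472.50 = €204,940.11.

€204,940.11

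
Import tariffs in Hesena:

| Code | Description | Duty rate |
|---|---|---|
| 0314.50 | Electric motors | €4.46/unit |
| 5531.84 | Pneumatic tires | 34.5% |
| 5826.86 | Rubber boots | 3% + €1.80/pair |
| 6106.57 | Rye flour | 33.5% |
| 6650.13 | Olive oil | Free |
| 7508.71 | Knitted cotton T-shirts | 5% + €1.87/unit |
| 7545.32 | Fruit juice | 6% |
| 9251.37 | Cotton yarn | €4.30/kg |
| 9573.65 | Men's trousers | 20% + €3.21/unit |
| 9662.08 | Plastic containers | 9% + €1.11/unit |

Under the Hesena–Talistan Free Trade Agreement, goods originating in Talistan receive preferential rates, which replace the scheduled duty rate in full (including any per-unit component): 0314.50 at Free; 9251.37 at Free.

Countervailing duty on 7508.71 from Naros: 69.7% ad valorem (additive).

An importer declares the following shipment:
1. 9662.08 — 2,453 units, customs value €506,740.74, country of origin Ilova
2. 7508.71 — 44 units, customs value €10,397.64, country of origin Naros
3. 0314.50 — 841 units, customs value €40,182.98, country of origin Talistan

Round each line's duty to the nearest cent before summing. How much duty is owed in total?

€56,178.82

Line 1 (9662.08, Ilova, 2,453 units, €506,740.74):
Base rate for 9662.08 is 9% + €1.11/unit.
Duty = €506,740.74 × 9% + 2,453 × €1.11 = €48,329.50.
Line 2 (7508.71, Naros, 44 units, €10,397.64):
Base rate for 7508.71 is 5% + €1.87/unit.
Additional duty on 7508.71 from Naros: +69.7%. Applied ad valorem rate: 5% + 69.7% = 74.7%.
Duty = €10,397.64 × 74.7% + 44 × €1.87 = €7,849.32.
Line 3 (0314.50, Talistan, 841 units, €40,182.98):
Base rate for 0314.50 is €4.46/unit.
Origin Talistan qualifies under the Hesena–Talistan agreement and 0314.50 is covered: preferential rate Free applies instead.
Duty = €40,182.98 × 0% = €0.00.
Total = €48,329.50 + €7,849.32 + €0.00 = €56,178.82.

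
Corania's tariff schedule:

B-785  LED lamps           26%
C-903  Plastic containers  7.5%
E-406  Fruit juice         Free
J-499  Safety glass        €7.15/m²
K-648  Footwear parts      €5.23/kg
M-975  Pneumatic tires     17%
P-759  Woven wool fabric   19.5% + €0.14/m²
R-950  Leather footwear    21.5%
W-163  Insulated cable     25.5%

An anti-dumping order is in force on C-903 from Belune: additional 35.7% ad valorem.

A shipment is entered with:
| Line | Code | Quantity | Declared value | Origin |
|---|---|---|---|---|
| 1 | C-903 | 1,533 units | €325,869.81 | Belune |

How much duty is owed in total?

€140,775.76

Line 1 (C-903, Belune, 1,533 units, €325,869.81):
Base rate for C-903 is 7.5%.
Additional duty on C-903 from Belune: +35.7%. Applied ad valorem rate: 7.5% + 35.7% = 43.2%.
Duty = €325,869.81 × 43.2% = €140,775.76.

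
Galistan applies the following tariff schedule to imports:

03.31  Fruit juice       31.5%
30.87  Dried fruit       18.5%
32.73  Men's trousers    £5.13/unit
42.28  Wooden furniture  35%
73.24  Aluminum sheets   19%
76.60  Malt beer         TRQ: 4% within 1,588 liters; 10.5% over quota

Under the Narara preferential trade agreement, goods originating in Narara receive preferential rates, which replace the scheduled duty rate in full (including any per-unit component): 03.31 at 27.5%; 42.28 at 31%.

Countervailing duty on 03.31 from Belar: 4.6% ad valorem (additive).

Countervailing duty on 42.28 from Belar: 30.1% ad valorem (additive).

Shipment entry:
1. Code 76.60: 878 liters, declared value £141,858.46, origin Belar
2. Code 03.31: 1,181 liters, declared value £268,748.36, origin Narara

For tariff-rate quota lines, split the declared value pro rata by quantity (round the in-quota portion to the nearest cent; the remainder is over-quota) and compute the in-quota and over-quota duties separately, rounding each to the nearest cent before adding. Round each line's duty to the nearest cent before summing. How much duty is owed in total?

£79,580.14

Line 1 (76.60, Belar, 878 liters, £141,858.46):
Code 76.60 is under a tariff-rate quota (threshold 1,588 liters). Quantity 878 liters is within the quota, so the in-quota rate 4% applies to the full value.
Duty = £141,858.46 × 4% = £5,674.34.
Line 2 (03.31, Narara, 1,181 liters, £268,748.36):
Base rate for 03.31 is 31.5%.
Origin Narara qualifies under the Galistan–Narara agreement and 03.31 is covered: preferential rate 27.5% applies instead.
The additional-duty order on 03.31 targets Belar, not Narara; it does not apply.
Duty = £268,748.36 × 27.5% = £73,905.80.
Total = £5,674.34 + £73,905.80 = £79,580.14.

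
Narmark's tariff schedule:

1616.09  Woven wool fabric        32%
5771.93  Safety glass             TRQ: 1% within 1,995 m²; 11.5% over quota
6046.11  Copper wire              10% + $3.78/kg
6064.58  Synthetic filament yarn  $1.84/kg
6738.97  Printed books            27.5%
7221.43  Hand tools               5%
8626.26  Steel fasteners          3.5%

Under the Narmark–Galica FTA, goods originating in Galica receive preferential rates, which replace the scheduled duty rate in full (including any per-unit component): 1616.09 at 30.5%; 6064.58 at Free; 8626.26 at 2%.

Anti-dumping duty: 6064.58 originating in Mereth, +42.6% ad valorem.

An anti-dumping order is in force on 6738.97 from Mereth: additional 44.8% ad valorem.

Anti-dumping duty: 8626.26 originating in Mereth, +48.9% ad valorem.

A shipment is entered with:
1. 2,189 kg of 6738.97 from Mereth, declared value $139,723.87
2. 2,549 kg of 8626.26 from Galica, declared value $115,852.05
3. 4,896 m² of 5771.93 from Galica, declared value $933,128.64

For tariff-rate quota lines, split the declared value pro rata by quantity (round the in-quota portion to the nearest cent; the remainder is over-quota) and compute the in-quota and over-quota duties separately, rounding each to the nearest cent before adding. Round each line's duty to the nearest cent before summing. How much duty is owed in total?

Line 1 (6738.97, Mereth, 2,189 kg, $139,723.87):
Base rate for 6738.97 is 27.5%.
Additional duty on 6738.97 from Mereth: +44.8%. Applied ad valorem rate: 27.5% + 44.8% = 72.3%.
Duty = $139,723.87 × 72.3% = $101,020.36.
Line 2 (8626.26, Galica, 2,549 kg, $115,852.05):
Base rate for 8626.26 is 3.5%.
Origin Galica qualifies under the Narmark–Galica agreement and 8626.26 is covered: preferential rate 2% applies instead.
The additional-duty order on 8626.26 targets Mereth, not Galica; it does not apply.
Duty = $115,852.05 × 2% = $2,317.04.
Line 3 (5771.93, Galica, 4,896 m², $933,128.64):
Code 5771.93 is under a tariff-rate quota (threshold 1,995 m²). In-quota: 1,995 m² at 1%; over-quota: 2,901 m² at 11.5%.
Pro-rata value split: in-quota = $933,128.64 × 1,995/4,896 = $380,227.05; over-quota = $933,128.64 − $380,227.05 = $552,901.59.
In-quota duty = $380,227.05 × 1% = $3,802.27. Over-quota duty = $552,901.59 × 11.5% = $63,583.68.
Line duty = $3,802.27 + $63,583.68 = $67,385.95.
Total = $101,020.36 + $2,317.04 + $67,385.95 = $170,723.35.

$170,723.35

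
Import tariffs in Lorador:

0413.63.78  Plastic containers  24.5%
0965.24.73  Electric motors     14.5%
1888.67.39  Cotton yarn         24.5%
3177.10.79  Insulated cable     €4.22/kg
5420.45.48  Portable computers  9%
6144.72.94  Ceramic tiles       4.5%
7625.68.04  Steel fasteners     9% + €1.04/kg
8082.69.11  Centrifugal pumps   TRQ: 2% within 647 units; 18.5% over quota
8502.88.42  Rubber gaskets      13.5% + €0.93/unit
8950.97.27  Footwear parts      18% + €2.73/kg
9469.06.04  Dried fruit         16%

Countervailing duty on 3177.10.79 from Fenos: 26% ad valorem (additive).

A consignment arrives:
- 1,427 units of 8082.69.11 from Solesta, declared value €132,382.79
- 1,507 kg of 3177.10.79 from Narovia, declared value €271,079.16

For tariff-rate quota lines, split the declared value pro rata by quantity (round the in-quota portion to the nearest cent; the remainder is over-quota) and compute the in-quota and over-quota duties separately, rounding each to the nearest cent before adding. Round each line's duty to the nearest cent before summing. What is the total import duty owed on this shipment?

Line 1 (8082.69.11, Solesta, 1,427 units, €132,382.79):
Code 8082.69.11 is under a tariff-rate quota (threshold 647 units). In-quota: 647 units at 2%; over-quota: 780 units at 18.5%.
Pro-rata value split: in-quota = €132,382.79 × 647/1,427 = €60,022.19; over-quota = €132,382.79 − €60,022.19 = €72,360.60.
In-quota duty = €60,022.19 × 2% = €1,200.44. Over-quota duty = €72,360.60 × 18.5% = €13,386.71.
Line duty = €1,200.44 + €13,386.71 = €14,587.15.
Line 2 (3177.10.79, Narovia, 1,507 kg, €271,079.16):
Base rate for 3177.10.79 is €4.22/kg.
The additional-duty order on 3177.10.79 targets Fenos, not Narovia; it does not apply.
Duty = 1,507 × €4.22 = €6,359.54.
Total = €14,587.15 + €6,359.54 = €20,946.69.

€20,946.69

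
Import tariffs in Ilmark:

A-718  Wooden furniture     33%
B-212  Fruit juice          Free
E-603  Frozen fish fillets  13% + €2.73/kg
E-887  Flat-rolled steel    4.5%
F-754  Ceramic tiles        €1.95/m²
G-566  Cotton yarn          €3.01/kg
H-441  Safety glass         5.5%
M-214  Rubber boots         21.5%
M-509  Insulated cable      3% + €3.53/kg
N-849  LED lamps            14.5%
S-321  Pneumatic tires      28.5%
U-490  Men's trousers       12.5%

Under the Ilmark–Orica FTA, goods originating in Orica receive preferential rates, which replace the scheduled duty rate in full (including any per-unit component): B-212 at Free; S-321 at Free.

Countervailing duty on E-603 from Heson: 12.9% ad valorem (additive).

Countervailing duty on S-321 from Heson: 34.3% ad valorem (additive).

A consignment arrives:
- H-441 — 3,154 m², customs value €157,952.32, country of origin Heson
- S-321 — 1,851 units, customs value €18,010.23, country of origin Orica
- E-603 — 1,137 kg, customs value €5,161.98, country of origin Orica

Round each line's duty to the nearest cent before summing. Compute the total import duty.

€12,462.45

Line 1 (H-441, Heson, 3,154 m², €157,952.32):
Base rate for H-441 is 5.5%.
Duty = €157,952.32 × 5.5% = €8,687.38.
Line 2 (S-321, Orica, 1,851 units, €18,010.23):
Base rate for S-321 is 28.5%.
Origin Orica qualifies under the Ilmark–Orica agreement and S-321 is covered: preferential rate Free applies instead.
The additional-duty order on S-321 targets Heson, not Orica; it does not apply.
Duty = €18,010.23 × 0% = €0.00.
Line 3 (E-603, Orica, 1,137 kg, €5,161.98):
Base rate for E-603 is 13% + €2.73/kg.
Origin Orica is the FTA partner but E-603 is not on the preference list; base rate stands.
The additional-duty order on E-603 targets Heson, not Orica; it does not apply.
Duty = €5,161.98 × 13% + 1,137 × €2.73 = €3,775.07.
Total = €8,687.38 + €0.00 + €3,775.07 = €12,462.45.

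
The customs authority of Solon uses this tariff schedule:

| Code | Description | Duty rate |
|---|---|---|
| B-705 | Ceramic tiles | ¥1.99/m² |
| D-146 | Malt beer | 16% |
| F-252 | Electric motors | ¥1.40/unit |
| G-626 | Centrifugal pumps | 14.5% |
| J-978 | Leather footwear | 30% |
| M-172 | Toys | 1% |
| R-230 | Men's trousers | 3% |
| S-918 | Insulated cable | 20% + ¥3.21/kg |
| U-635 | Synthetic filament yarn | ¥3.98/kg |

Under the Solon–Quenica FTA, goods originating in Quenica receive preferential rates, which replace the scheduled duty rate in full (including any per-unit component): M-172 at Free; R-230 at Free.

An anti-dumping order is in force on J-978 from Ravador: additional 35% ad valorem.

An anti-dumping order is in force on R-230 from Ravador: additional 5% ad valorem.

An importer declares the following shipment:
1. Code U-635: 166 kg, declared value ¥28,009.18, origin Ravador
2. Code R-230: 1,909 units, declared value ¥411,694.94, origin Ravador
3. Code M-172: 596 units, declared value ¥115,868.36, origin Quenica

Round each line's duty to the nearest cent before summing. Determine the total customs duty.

Line 1 (U-635, Ravador, 166 kg, ¥28,009.18):
Base rate for U-635 is ¥3.98/kg.
Duty = 166 × ¥3.98 = ¥660.68.
Line 2 (R-230, Ravador, 1,909 units, ¥411,694.94):
Base rate for R-230 is 3%.
R-230 has an FTA preferential rate, but origin Ravador is not Quenica; base rate stands.
Additional duty on R-230 from Ravador: +5%. Applied ad valorem rate: 3% + 5% = 8%.
Duty = ¥411,694.94 × 8% = ¥32,935.60.
Line 3 (M-172, Quenica, 596 units, ¥115,868.36):
Base rate for M-172 is 1%.
Origin Quenica qualifies under the Solon–Quenica agreement and M-172 is covered: preferential rate Free applies instead.
Duty = ¥115,868.36 × 0% = ¥0.00.
Total = ¥660.68 + ¥32,935.60 + ¥0.00 = ¥33,596.28.

¥33,596.28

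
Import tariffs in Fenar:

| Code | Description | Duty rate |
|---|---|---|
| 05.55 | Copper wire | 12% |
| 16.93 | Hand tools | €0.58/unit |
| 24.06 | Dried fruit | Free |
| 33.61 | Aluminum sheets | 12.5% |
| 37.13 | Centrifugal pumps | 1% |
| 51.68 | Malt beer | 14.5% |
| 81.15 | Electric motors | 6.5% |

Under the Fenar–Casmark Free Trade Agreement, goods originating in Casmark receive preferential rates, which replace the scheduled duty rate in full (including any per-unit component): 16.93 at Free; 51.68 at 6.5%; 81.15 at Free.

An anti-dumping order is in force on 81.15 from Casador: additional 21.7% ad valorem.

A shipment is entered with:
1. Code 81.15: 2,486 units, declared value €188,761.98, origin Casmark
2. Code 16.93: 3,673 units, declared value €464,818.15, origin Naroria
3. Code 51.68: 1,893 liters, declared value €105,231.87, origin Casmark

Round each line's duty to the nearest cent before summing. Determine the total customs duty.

Line 1 (81.15, Casmark, 2,486 units, €188,761.98):
Base rate for 81.15 is 6.5%.
Origin Casmark qualifies under the Fenar–Casmark agreement and 81.15 is covered: preferential rate Free applies instead.
The additional-duty order on 81.15 targets Casador, not Casmark; it does not apply.
Duty = €188,761.98 × 0% = €0.00.
Line 2 (16.93, Naroria, 3,673 units, €464,818.15):
Base rate for 16.93 is €0.58/unit.
16.93 has an FTA preferential rate, but origin Naroria is not Casmark; base rate stands.
Duty = 3,673 × €0.58 = €2,130.34.
Line 3 (51.68, Casmark, 1,893 liters, €105,231.87):
Base rate for 51.68 is 14.5%.
Origin Casmark qualifies under the Fenar–Casmark agreement and 51.68 is covered: preferential rate 6.5% applies instead.
Duty = €105,231.87 × 6.5% = €6,840.07.
Total = €0.00 + €2,130.34 + €6,840.07 = €8,970.41.

€8,970.41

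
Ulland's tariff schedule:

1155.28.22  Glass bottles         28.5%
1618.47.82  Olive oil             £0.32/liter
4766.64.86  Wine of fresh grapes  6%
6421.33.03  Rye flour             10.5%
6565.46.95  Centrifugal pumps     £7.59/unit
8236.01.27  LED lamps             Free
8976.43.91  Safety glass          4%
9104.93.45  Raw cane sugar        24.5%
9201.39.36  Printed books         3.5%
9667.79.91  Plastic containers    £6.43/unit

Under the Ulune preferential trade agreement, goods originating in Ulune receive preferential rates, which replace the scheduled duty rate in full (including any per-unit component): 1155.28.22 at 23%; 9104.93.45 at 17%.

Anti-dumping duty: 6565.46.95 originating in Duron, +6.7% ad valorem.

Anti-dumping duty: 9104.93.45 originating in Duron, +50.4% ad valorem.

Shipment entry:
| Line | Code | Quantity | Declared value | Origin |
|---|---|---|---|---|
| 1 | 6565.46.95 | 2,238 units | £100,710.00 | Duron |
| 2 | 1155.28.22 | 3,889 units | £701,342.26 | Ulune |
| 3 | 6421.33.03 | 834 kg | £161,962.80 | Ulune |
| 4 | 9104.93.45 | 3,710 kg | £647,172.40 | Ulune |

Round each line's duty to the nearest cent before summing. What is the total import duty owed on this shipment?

£312,068.11

Line 1 (6565.46.95, Duron, 2,238 units, £100,710.00):
Base rate for 6565.46.95 is £7.59/unit.
Additional duty on 6565.46.95 from Duron: +6.7% ad valorem. Applied ad valorem rate = 6.7%.
Duty = £100,710.00 × 6.7% + 2,238 × £7.59 = £23,733.99.
Line 2 (1155.28.22, Ulune, 3,889 units, £701,342.26):
Base rate for 1155.28.22 is 28.5%.
Origin Ulune qualifies under the Ulland–Ulune agreement and 1155.28.22 is covered: preferential rate 23% applies instead.
Duty = £701,342.26 × 23% = £161,308.72.
Line 3 (6421.33.03, Ulune, 834 kg, £161,962.80):
Base rate for 6421.33.03 is 10.5%.
Origin Ulune is the FTA partner but 6421.33.03 is not on the preference list; base rate stands.
Duty = £161,962.80 × 10.5% = £17,006.09.
Line 4 (9104.93.45, Ulune, 3,710 kg, £647,172.40):
Base rate for 9104.93.45 is 24.5%.
Origin Ulune qualifies under the Ulland–Ulune agreement and 9104.93.45 is covered: preferential rate 17% applies instead.
The additional-duty order on 9104.93.45 targets Duron, not Ulune; it does not apply.
Duty = £647,172.40 × 17% = £110,019.31.
Total = £23,733.99 + £161,308.72 + £17,006.09 + £110,019.31 = £312,068.11.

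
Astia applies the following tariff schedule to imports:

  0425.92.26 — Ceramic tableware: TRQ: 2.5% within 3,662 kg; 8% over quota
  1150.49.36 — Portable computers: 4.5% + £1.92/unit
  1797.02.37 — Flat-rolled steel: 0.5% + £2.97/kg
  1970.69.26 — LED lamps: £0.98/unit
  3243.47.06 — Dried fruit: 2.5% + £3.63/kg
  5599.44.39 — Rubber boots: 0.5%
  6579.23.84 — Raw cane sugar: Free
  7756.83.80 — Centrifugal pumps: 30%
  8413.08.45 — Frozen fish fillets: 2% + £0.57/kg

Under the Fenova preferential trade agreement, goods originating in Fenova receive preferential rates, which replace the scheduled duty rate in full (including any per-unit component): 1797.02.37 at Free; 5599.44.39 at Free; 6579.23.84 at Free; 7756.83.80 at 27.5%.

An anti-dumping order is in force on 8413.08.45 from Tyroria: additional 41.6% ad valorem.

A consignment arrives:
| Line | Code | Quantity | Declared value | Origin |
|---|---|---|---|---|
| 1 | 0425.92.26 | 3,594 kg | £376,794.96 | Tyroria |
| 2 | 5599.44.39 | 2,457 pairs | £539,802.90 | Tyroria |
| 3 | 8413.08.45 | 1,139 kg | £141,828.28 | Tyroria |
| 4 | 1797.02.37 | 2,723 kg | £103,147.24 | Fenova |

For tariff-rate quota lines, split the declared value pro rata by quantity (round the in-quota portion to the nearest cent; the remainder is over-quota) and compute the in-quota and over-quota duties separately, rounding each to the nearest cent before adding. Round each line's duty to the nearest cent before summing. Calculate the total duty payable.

£74,605.24

Line 1 (0425.92.26, Tyroria, 3,594 kg, £376,794.96):
Code 0425.92.26 is under a tariff-rate quota (threshold 3,662 kg). Quantity 3,594 kg is within the quota, so the in-quota rate 2.5% applies to the full value.
Duty = £376,794.96 × 2.5% = £9,419.87.
Line 2 (5599.44.39, Tyroria, 2,457 pairs, £539,802.90):
Base rate for 5599.44.39 is 0.5%.
5599.44.39 has an FTA preferential rate, but origin Tyroria is not Fenova; base rate stands.
Duty = £539,802.90 × 0.5% = £2,699.01.
Line 3 (8413.08.45, Tyroria, 1,139 kg, £141,828.28):
Base rate for 8413.08.45 is 2% + £0.57/kg.
Additional duty on 8413.08.45 from Tyroria: +41.6%. Applied ad valorem rate: 2% + 41.6% = 43.6%.
Duty = £141,828.28 × 43.6% + 1,139 × £0.57 = £62,486.36.
Line 4 (1797.02.37, Fenova, 2,723 kg, £103,147.24):
Base rate for 1797.02.37 is 0.5% + £2.97/kg.
Origin Fenova qualifies under the Astia–Fenova agreement and 1797.02.37 is covered: preferential rate Free applies instead.
Duty = £103,147.24 × 0% = £0.00.
Total = £9,419.87 + £2,699.01 + £62,486.36 + £0.00 = £74,605.24.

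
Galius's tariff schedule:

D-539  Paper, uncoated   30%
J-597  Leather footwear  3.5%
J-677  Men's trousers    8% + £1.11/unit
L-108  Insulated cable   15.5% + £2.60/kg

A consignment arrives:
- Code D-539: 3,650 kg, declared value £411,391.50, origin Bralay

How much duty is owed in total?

Line 1 (D-539, Bralay, 3,650 kg, £411,391.50):
Base rate for D-539 is 30%.
Duty = £411,391.50 × 30% = £123,417.45.

£123,417.45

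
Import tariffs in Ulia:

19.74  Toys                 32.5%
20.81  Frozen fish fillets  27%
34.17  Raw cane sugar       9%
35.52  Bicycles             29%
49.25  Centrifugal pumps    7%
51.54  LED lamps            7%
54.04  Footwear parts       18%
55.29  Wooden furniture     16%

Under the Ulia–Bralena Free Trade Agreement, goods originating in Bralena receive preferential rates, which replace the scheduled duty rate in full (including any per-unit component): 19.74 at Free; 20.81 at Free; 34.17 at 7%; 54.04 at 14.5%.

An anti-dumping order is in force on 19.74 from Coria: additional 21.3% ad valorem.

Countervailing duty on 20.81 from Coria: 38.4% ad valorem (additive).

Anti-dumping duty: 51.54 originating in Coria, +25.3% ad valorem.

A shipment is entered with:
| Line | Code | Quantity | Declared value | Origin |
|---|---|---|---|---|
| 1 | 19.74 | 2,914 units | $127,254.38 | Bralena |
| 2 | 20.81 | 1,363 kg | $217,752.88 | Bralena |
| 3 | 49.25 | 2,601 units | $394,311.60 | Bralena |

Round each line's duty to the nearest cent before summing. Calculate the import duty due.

$27,601.81

Line 1 (19.74, Bralena, 2,914 units, $127,254.38):
Base rate for 19.74 is 32.5%.
Origin Bralena qualifies under the Ulia–Bralena agreement and 19.74 is covered: preferential rate Free applies instead.
The additional-duty order on 19.74 targets Coria, not Bralena; it does not apply.
Duty = $127,254.38 × 0% = $0.00.
Line 2 (20.81, Bralena, 1,363 kg, $217,752.88):
Base rate for 20.81 is 27%.
Origin Bralena qualifies under the Ulia–Bralena agreement and 20.81 is covered: preferential rate Free applies instead.
The additional-duty order on 20.81 targets Coria, not Bralena; it does not apply.
Duty = $217,752.88 × 0% = $0.00.
Line 3 (49.25, Bralena, 2,601 units, $394,311.60):
Base rate for 49.25 is 7%.
Origin Bralena is the FTA partner but 49.25 is not on the preference list; base rate stands.
Duty = $394,311.60 × 7% = $27,601.81.
Total = $0.00 + $0.00 + $27,601.81 = $27,601.81.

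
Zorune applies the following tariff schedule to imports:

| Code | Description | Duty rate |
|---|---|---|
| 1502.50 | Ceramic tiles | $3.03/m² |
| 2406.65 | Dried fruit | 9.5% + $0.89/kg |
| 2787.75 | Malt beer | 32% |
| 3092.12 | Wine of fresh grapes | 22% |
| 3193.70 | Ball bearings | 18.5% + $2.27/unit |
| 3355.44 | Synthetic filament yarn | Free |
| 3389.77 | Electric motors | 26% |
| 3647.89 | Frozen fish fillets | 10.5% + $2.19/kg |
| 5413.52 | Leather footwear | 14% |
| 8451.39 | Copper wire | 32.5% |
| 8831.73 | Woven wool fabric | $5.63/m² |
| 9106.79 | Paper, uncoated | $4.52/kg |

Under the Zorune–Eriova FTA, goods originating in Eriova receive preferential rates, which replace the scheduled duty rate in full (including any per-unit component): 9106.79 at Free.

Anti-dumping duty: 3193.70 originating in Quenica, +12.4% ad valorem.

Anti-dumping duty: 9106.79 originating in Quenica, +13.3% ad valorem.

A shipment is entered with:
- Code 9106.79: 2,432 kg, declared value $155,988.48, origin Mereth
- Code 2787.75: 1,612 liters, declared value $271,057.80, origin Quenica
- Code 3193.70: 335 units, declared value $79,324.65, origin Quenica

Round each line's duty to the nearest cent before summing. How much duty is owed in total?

Line 1 (9106.79, Mereth, 2,432 kg, $155,988.48):
Base rate for 9106.79 is $4.52/kg.
9106.79 has an FTA preferential rate, but origin Mereth is not Eriova; base rate stands.
The additional-duty order on 9106.79 targets Quenica, not Mereth; it does not apply.
Duty = 2,432 × $4.52 = $10,992.64.
Line 2 (2787.75, Quenica, 1,612 liters, $271,057.80):
Base rate for 2787.75 is 32%.
Duty = $271,057.80 × 32% = $86,738.50.
Line 3 (3193.70, Quenica, 335 units, $79,324.65):
Base rate for 3193.70 is 18.5% + $2.27/unit.
Additional duty on 3193.70 from Quenica: +12.4%. Applied ad valorem rate: 18.5% + 12.4% = 30.9%.
Duty = $79,324.65 × 30.9% + 335 × $2.27 = $25,271.77.
Total = $10,992.64 + $86,738.50 + $25,271.77 = $123,002.91.

$123,002.91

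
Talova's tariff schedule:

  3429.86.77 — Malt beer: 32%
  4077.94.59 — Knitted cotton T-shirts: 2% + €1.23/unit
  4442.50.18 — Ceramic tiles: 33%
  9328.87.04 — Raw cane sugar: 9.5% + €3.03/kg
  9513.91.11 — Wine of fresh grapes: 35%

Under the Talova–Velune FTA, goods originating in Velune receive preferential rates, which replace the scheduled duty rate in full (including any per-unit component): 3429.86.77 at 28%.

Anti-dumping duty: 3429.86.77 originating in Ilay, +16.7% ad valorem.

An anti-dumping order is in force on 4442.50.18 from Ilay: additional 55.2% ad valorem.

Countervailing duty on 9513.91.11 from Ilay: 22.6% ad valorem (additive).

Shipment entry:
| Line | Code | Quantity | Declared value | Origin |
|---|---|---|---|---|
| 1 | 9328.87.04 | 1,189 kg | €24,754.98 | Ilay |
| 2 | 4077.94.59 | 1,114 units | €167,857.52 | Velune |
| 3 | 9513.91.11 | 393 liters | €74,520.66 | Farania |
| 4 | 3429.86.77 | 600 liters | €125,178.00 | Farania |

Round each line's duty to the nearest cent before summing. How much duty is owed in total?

€76,820.95

Line 1 (9328.87.04, Ilay, 1,189 kg, €24,754.98):
Base rate for 9328.87.04 is 9.5% + €3.03/kg.
Duty = €24,754.98 × 9.5% + 1,189 × €3.03 = €5,954.39.
Line 2 (4077.94.59, Velune, 1,114 units, €167,857.52):
Base rate for 4077.94.59 is 2% + €1.23/unit.
Origin Velune is the FTA partner but 4077.94.59 is not on the preference list; base rate stands.
Duty = €167,857.52 × 2% + 1,114 × €1.23 = €4,727.37.
Line 3 (9513.91.11, Farania, 393 liters, €74,520.66):
Base rate for 9513.91.11 is 35%.
The additional-duty order on 9513.91.11 targets Ilay, not Farania; it does not apply.
Duty = €74,520.66 × 35% = €26,082.23.
Line 4 (3429.86.77, Farania, 600 liters, €125,178.00):
Base rate for 3429.86.77 is 32%.
3429.86.77 has an FTA preferential rate, but origin Farania is not Velune; base rate stands.
The additional-duty order on 3429.86.77 targets Ilay, not Farania; it does not apply.
Duty = €125,178.00 × 32% = €40,056.96.
Total = €5,954.39 + €4,727.37 + €26,082.23 + €40,056.96 = €76,820.95.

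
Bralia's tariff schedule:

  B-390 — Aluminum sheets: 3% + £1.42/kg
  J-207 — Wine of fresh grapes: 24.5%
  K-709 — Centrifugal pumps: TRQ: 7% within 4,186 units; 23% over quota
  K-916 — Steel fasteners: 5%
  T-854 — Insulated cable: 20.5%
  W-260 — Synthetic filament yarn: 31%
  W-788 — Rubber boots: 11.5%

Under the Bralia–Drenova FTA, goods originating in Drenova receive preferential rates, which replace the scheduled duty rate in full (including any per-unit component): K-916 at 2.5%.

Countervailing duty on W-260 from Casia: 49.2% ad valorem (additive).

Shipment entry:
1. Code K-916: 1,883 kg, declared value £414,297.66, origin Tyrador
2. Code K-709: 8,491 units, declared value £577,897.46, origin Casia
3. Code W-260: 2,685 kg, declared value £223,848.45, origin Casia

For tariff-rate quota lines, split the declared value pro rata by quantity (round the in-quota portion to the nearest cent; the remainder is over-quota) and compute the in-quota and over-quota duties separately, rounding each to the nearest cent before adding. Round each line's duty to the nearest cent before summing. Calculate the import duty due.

Line 1 (K-916, Tyrador, 1,883 kg, £414,297.66):
Base rate for K-916 is 5%.
K-916 has an FTA preferential rate, but origin Tyrador is not Drenova; base rate stands.
Duty = £414,297.66 × 5% = £20,714.88.
Line 2 (K-709, Casia, 8,491 units, £577,897.46):
Code K-709 is under a tariff-rate quota (threshold 4,186 units). In-quota: 4,186 units at 7%; over-quota: 4,305 units at 23%.
Pro-rata value split: in-quota = £577,897.46 × 4,186/8,491 = £284,899.16; over-quota = £577,897.46 − £284,899.16 = £292,998.30.
In-quota duty = £284,899.16 × 7% = £19,942.94. Over-quota duty = £292,998.30 × 23% = £67,389.61.
Line duty = £19,942.94 + £67,389.61 = £87,332.55.
Line 3 (W-260, Casia, 2,685 kg, £223,848.45):
Base rate for W-260 is 31%.
Additional duty on W-260 from Casia: +49.2%. Applied ad valorem rate: 31% + 49.2% = 80.2%.
Duty = £223,848.45 × 80.2% = £179,526.46.
Total = £20,714.88 + £87,332.55 + £179,526.46 = £287,573.89.

£287,573.89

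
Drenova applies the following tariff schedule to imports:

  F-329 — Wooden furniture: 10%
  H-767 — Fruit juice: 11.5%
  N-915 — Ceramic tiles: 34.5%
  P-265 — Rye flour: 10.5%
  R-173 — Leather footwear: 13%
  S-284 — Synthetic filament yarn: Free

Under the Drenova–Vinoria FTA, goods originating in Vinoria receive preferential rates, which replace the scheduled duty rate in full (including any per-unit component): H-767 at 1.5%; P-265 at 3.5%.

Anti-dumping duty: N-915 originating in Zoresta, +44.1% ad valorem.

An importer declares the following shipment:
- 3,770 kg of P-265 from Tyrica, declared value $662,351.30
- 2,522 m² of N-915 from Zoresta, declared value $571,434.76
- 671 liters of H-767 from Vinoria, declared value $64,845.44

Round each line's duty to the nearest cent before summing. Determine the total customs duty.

$519,667.29

Line 1 (P-265, Tyrica, 3,770 kg, $662,351.30):
Base rate for P-265 is 10.5%.
P-265 has an FTA preferential rate, but origin Tyrica is not Vinoria; base rate stands.
Duty = $662,351.30 × 10.5% = $69,546.89.
Line 2 (N-915, Zoresta, 2,522 m², $571,434.76):
Base rate for N-915 is 34.5%.
Additional duty on N-915 from Zoresta: +44.1%. Applied ad valorem rate: 34.5% + 44.1% = 78.6%.
Duty = $571,434.76 × 78.6% = $449,147.72.
Line 3 (H-767, Vinoria, 671 liters, $64,845.44):
Base rate for H-767 is 11.5%.
Origin Vinoria qualifies under the Drenova–Vinoria agreement and H-767 is covered: preferential rate 1.5% applies instead.
Duty = $64,845.44 × 1.5% = $972.68.
Total = $69,546.89 + $449,147.72 + $972.68 = $519,667.29.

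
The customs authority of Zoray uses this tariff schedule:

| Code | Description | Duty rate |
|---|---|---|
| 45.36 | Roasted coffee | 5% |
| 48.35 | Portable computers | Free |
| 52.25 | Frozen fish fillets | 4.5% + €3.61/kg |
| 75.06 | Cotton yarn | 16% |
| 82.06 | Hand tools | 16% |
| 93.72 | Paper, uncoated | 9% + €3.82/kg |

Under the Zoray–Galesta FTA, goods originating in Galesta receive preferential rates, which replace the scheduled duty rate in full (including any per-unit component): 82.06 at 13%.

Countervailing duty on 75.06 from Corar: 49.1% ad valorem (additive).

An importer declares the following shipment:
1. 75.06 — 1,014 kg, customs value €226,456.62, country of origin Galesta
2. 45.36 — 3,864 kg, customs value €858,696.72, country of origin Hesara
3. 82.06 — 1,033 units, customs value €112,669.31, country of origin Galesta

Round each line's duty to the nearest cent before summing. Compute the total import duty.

€93,814.91

Line 1 (75.06, Galesta, 1,014 kg, €226,456.62):
Base rate for 75.06 is 16%.
Origin Galesta is the FTA partner but 75.06 is not on the preference list; base rate stands.
The additional-duty order on 75.06 targets Corar, not Galesta; it does not apply.
Duty = €226,456.62 × 16% = €36,233.06.
Line 2 (45.36, Hesara, 3,864 kg, €858,696.72):
Base rate for 45.36 is 5%.
Duty = €858,696.72 × 5% = €42,934.84.
Line 3 (82.06, Galesta, 1,033 units, €112,669.31):
Base rate for 82.06 is 16%.
Origin Galesta qualifies under the Zoray–Galesta agreement and 82.06 is covered: preferential rate 13% applies instead.
Duty = €112,669.31 × 13% = €14,647.01.
Total = €36,233.06 + €42,934.84 + €14,647.01 = €93,814.91.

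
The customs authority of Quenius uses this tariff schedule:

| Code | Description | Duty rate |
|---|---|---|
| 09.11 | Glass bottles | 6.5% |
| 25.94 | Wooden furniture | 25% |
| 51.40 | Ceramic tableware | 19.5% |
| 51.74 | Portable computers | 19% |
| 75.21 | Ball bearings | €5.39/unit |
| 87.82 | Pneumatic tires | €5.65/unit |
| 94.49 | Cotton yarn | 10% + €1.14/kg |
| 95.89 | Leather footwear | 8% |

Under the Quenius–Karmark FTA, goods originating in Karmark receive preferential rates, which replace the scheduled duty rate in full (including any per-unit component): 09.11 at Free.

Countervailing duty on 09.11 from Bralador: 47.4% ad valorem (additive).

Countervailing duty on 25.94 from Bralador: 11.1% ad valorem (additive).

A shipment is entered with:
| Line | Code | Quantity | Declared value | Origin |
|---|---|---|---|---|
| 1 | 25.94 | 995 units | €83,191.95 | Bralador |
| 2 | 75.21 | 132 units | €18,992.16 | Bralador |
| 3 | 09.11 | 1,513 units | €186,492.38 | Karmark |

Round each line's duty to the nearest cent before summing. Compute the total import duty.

Line 1 (25.94, Bralador, 995 units, €83,191.95):
Base rate for 25.94 is 25%.
Additional duty on 25.94 from Bralador: +11.1%. Applied ad valorem rate: 25% + 11.1% = 36.1%.
Duty = €83,191.95 × 36.1% = €30,032.29.
Line 2 (75.21, Bralador, 132 units, €18,992.16):
Base rate for 75.21 is €5.39/unit.
Duty = 132 × €5.39 = €711.48.
Line 3 (09.11, Karmark, 1,513 units, €186,492.38):
Base rate for 09.11 is 6.5%.
Origin Karmark qualifies under the Quenius–Karmark agreement and 09.11 is covered: preferential rate Free applies instead.
The additional-duty order on 09.11 targets Bralador, not Karmark; it does not apply.
Duty = €186,492.38 × 0% = €0.00.
Total = €30,032.29 + €711.48 + €0.00 = €30,743.77.

€30,743.77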